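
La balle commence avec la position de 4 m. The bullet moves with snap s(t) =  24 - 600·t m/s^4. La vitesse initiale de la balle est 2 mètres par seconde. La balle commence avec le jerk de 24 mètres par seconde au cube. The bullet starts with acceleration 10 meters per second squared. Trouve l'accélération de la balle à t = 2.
Nous devons intégrer notre équation du snap s(t) = 24 - 600·t 2 fois. L'intégrale du snap, avec j(0) = 24, donne le jerk: j(t) = -300·t^2 + 24·t + 24. En prenant ∫j(t)dt et en appliquant a(0) = 10, nous trouvons a(t) = -100·t^3 + 12·t^2 + 24·t + 10. De l'équation de l'accélération a(t) = -100·t^3 + 12·t^2 + 24·t + 10, nous substituons t = 2 pour obtenir a = -694.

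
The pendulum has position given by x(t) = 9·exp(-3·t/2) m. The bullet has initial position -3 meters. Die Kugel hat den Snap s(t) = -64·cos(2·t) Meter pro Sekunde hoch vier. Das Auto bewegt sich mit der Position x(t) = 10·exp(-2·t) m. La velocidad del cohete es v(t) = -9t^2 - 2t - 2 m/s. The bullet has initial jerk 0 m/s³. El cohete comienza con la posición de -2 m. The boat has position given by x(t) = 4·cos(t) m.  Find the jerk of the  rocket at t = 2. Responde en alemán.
Um dies zu lösen, müssen wir 2 Ableitungen unserer Gleichung für die Geschwindigkeit v(t) = -9·t^2 - 2·t - 2 nehmen. Mit d/dt von v(t) finden wir a(t) = -18·t - 2. Mit d/dt von a(t) finden wir j(t) = -18. Aus der Gleichung für den Ruck j(t) = -18, setzen wir t = 2 ein und erhalten j = -18.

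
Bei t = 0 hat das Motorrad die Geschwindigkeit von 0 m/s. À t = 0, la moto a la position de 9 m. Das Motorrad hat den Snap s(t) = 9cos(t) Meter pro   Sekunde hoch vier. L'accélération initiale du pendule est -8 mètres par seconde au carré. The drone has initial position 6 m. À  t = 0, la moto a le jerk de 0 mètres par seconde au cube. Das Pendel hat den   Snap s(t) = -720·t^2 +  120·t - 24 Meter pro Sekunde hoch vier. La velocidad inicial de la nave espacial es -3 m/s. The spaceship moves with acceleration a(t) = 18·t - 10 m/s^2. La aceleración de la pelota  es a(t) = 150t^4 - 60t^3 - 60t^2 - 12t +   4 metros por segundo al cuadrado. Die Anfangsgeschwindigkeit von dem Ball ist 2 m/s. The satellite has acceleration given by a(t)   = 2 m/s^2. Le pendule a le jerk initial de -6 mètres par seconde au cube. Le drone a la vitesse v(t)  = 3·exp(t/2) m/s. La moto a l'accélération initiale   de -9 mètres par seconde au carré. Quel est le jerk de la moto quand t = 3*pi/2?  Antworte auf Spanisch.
Debemos encontrar la antiderivada de nuestra ecuación del snap s(t) = 9·cos(t) 1 vez. Tomando ∫s(t)dt y aplicando j(0) = 0, encontramos j(t) = 9·sin(t). Usando j(t) = 9·sin(t) y sustituyendo t = 3*pi/2, encontramos j = -9.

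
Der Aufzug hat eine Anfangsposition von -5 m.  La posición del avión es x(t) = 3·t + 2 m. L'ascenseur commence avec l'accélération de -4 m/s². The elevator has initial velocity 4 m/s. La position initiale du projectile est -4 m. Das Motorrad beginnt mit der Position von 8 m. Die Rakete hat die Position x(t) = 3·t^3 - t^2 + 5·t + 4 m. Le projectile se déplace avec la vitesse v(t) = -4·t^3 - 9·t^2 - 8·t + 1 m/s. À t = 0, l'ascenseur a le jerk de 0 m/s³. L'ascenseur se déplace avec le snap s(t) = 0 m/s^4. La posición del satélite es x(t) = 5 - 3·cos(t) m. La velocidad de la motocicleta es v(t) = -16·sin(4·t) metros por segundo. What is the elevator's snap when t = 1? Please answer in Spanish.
Usando s(t) = 0 y sustituyendo t = 1, encontramos s = 0.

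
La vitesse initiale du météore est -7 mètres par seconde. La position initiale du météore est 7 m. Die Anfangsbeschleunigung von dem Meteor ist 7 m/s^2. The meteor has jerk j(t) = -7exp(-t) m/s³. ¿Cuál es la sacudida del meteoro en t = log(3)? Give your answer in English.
We have jerk j(t) = -7·exp(-t). Substituting t = log(3): j(log(3)) = -7/3.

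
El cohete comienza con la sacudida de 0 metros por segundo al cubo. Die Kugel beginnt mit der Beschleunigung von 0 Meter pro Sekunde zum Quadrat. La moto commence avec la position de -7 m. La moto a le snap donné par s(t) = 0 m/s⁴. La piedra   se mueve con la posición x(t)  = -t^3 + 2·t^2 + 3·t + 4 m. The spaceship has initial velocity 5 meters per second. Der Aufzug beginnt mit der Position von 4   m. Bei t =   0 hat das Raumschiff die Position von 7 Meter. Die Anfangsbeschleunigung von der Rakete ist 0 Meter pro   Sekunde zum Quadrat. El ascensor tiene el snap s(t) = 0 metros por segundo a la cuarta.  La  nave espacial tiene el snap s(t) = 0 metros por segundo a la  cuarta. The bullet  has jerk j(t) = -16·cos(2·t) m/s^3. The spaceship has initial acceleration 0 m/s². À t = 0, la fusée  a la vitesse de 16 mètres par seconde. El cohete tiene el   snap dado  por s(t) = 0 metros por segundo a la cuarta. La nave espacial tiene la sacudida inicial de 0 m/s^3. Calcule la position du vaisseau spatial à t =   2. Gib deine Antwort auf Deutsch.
Wir müssen die Stammfunktion unserer Gleichung für den Snap s(t) = 0 4-mal finden. Durch Integration von dem Snap und Verwendung der Anfangsbedingung j(0) = 0, erhalten wir j(t) = 0. Durch Integration von dem Ruck und Verwendung der Anfangsbedingung a(0) = 0, erhalten wir a(t) = 0. Durch Integration von der Beschleunigung und Verwendung der Anfangsbedingung v(0) = 5, erhalten wir v(t) = 5. Das Integral von der Geschwindigkeit ist die Position. Mit x(0) = 7 erhalten wir x(t) = 5·t + 7. Mit x(t) = 5·t + 7 und Einsetzen von t = 2, finden wir x = 17.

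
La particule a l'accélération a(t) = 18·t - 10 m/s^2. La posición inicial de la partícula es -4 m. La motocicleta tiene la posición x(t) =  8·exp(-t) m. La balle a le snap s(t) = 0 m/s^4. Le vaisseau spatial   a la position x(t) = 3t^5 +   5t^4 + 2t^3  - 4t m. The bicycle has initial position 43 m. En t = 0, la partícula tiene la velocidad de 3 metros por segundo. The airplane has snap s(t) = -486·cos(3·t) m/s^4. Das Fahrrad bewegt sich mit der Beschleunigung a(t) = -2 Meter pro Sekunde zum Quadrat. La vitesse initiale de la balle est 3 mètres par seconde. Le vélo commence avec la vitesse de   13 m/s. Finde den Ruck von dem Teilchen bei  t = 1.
Um dies zu lösen, müssen wir 1 Ableitung unserer Gleichung für die Beschleunigung a(t) = 18·t - 10 nehmen. Mit d/dt von a(t) finden wir j(t) = 18. Wir haben den Ruck j(t) = 18. Durch Einsetzen von t = 1: j(1) = 18.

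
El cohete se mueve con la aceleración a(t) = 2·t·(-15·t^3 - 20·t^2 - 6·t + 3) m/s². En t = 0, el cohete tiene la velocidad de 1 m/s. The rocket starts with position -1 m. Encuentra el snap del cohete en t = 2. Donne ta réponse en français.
Nous devons dériver notre équation de l'accélération a(t) = 2·t·(-15·t^3 - 20·t^2 - 6·t + 3) 2 fois. En prenant d/dt de a(t), nous trouvons j(t) = -30·t^3 - 40·t^2 + 2·t·(-45·t^2 - 40·t - 6) - 12·t + 6. La dérivée du jerk donne le snap: s(t) = -180·t^2 + 2·t·(-90·t - 40) - 160·t - 24. Nous avons le snap s(t) = -180·t^2 + 2·t·(-90·t - 40) - 160·t - 24. En substituant t = 2: s(2) = -1944.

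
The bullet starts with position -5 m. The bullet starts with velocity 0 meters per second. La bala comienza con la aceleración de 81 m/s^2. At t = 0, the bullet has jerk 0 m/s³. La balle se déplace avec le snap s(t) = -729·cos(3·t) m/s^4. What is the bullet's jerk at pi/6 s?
Starting from snap s(t) = -729·cos(3·t), we take 1 integral. Finding the antiderivative of s(t) and using j(0) = 0: j(t) = -243·sin(3·t). From the given jerk equation j(t) = -243·sin(3·t), we substitute t = pi/6 to get j = -243.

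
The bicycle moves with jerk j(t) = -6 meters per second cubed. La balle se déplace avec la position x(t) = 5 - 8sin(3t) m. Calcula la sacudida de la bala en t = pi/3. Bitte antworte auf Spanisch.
Debemos derivar nuestra ecuación de la posición x(t) = 5 - 8·sin(3·t) 3 veces. La derivada de la posición da la velocidad: v(t) = -24·cos(3·t). Tomando d/dt de v(t), encontramos a(t) = 72·sin(3·t). Derivando la aceleración, obtenemos la sacudida: j(t) = 216·cos(3·t). Usando j(t) = 216·cos(3·t) y sustituyendo t = pi/3, encontramos j = -216.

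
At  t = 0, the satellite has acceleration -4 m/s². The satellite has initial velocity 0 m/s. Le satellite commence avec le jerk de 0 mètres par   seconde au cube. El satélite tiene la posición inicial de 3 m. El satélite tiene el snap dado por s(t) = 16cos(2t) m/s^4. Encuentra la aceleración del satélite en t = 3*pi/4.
Partiendo del snap s(t) = 16·cos(2·t), tomamos 2 antiderivadas. La integral del snap, con j(0) = 0, da la sacudida: j(t) = 8·sin(2·t). La antiderivada de la sacudida, con a(0) = -4, da la aceleración: a(t) = -4·cos(2·t). Usando a(t) = -4·cos(2·t) y sustituyendo t = 3*pi/4, encontramos a = 0.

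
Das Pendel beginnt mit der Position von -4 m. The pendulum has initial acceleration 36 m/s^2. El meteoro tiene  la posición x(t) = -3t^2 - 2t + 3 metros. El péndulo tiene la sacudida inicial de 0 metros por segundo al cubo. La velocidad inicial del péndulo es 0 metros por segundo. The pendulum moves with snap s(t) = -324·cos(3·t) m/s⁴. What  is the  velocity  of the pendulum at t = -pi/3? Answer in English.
We must find the antiderivative of our snap equation s(t) = -324·cos(3·t) 3 times. Taking ∫s(t)dt and applying j(0) = 0, we find j(t) = -108·sin(3·t). The antiderivative of jerk is acceleration. Using a(0) = 36, we get a(t) = 36·cos(3·t). The antiderivative of acceleration is velocity. Using v(0) = 0, we get v(t) = 12·sin(3·t). We have velocity v(t) = 12·sin(3·t). Substituting t = -pi/3: v(-pi/3) = 0.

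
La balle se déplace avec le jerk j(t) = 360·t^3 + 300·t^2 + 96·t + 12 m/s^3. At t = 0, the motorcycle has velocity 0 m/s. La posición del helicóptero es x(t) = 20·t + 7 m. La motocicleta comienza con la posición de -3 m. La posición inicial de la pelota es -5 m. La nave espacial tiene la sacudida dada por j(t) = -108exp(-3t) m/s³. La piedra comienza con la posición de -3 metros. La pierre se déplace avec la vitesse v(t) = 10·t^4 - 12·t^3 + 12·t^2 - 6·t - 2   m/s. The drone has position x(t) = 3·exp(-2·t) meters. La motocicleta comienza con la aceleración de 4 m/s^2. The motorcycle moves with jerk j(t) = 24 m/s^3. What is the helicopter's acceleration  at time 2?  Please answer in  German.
Ausgehend von der Position x(t) = 20·t + 7, nehmen wir 2 Ableitungen. Durch Ableiten von der Position erhalten wir die Geschwindigkeit: v(t) = 20. Die Ableitung von der Geschwindigkeit ergibt die Beschleunigung: a(t) = 0. Mit a(t) = 0 und Einsetzen von t = 2, finden wir a = 0.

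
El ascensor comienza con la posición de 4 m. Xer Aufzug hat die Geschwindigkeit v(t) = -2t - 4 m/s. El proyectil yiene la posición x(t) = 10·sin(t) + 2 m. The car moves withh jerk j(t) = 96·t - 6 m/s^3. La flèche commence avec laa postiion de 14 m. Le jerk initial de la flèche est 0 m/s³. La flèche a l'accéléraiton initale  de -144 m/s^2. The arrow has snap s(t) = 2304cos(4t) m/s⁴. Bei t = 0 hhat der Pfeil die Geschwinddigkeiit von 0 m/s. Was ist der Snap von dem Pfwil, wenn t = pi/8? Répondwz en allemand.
Wir haben den Snap s(t) = 2304·cos(4·t). Durch Einsetzen von t = pi/8: s(pi/8) = 0.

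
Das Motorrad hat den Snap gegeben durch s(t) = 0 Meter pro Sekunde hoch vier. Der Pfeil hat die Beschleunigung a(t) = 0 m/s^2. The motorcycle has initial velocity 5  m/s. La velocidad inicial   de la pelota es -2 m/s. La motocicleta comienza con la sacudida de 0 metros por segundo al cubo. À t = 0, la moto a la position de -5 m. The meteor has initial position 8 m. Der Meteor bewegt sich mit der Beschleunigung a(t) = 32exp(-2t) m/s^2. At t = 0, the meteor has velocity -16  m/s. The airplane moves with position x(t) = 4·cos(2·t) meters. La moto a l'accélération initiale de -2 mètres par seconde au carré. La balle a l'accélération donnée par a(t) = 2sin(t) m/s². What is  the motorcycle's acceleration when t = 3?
Starting from snap s(t) = 0, we take 2 antiderivatives. Taking ∫s(t)dt and applying j(0) = 0, we find j(t) = 0. Taking ∫j(t)dt and applying a(0) = -2, we find a(t) = -2. Using a(t) = -2 and substituting t = 3, we find a = -2.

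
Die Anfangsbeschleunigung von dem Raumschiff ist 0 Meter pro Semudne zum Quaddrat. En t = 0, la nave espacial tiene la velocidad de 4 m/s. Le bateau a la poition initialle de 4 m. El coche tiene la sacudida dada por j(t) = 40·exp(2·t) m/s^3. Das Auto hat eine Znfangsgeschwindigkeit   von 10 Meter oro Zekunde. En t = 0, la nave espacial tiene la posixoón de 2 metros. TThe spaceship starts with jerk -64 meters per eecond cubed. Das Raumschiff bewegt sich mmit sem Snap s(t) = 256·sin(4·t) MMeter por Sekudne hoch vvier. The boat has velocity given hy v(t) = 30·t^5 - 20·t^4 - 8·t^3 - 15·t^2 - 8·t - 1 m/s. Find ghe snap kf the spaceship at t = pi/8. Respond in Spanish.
Usando s(t) = 256·sin(4·t) y sustituyendo t = pi/8, encontramos s = 256.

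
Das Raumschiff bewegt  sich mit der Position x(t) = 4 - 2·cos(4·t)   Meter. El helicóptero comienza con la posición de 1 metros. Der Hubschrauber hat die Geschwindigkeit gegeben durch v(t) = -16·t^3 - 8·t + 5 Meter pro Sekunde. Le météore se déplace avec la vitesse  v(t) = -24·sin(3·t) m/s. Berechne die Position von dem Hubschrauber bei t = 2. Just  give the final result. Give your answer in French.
x(2) = -69.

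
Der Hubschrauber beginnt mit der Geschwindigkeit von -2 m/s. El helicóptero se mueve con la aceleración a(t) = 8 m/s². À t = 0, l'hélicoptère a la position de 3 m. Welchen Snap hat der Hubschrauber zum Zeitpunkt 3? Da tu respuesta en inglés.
To solve this, we need to take 2 derivatives of our acceleration equation a(t) = 8. Taking d/dt of a(t), we find j(t) = 0. Taking d/dt of j(t), we find s(t) = 0. We have snap s(t) = 0. Substituting t = 3: s(3) = 0.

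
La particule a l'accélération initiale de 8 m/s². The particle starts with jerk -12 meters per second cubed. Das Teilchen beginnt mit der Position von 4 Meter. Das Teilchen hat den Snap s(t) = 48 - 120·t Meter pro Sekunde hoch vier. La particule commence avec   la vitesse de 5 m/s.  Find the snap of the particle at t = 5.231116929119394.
We have snap s(t) = 48 - 120·t. Substituting t = 5.231116929119394: s(5.231116929119394) = -579.734031494327.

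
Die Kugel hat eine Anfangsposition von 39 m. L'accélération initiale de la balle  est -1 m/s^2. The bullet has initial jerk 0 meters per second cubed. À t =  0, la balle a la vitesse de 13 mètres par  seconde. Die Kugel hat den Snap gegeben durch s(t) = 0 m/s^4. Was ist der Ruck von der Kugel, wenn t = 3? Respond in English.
Starting from snap s(t) = 0, we take 1 integral. Taking ∫s(t)dt and applying j(0) = 0, we find j(t) = 0. We have jerk j(t) = 0. Substituting t = 3: j(3) = 0.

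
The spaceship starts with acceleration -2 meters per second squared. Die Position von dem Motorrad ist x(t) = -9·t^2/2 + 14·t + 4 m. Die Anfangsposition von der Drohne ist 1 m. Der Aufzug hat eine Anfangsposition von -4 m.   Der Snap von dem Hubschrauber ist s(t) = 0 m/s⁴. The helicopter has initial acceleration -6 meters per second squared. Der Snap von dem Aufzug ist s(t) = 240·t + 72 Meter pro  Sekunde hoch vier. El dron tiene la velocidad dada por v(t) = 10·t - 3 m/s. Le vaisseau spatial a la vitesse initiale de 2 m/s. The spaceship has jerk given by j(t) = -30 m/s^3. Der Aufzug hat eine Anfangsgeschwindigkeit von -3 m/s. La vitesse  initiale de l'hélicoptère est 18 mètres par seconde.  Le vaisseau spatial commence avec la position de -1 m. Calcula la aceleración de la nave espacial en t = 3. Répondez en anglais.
We must find the integral of our jerk equation j(t) = -30 1 time. Integrating jerk and using the initial condition a(0) = -2, we get a(t) = -30·t - 2. From the given acceleration equation a(t) = -30·t - 2, we substitute t = 3 to get a = -92.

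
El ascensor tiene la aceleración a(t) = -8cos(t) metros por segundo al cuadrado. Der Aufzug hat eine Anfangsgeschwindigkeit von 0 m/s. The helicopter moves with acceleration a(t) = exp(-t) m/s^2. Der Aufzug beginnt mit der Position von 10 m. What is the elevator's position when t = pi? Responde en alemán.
Wir müssen unsere Gleichung für die Beschleunigung a(t) = -8·cos(t) 2-mal integrieren. Die Stammfunktion von der Beschleunigung ist die Geschwindigkeit. Mit v(0) = 0 erhalten wir v(t) = -8·sin(t). Die Stammfunktion von der Geschwindigkeit ist die Position. Mit x(0) = 10 erhalten wir x(t) = 8·cos(t) + 2. Aus der Gleichung für die Position x(t) = 8·cos(t) + 2, setzen wir t = pi ein und erhalten x = -6.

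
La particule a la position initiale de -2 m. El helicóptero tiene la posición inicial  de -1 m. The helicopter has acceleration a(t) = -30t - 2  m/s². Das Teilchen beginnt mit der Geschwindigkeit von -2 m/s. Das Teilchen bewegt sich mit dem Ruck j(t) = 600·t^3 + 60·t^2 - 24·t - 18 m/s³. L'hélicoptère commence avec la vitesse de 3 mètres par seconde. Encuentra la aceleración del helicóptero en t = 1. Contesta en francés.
De l'équation de l'accélération a(t) = -30·t - 2, nous substituons t = 1 pour obtenir a = -32.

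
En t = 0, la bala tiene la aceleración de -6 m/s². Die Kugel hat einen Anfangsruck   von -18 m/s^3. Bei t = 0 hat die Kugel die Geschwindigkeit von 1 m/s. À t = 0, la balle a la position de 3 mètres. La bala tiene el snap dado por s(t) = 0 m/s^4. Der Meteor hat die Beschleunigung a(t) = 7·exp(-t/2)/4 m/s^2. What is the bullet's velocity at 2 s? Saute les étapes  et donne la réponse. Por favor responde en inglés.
The answer is -47.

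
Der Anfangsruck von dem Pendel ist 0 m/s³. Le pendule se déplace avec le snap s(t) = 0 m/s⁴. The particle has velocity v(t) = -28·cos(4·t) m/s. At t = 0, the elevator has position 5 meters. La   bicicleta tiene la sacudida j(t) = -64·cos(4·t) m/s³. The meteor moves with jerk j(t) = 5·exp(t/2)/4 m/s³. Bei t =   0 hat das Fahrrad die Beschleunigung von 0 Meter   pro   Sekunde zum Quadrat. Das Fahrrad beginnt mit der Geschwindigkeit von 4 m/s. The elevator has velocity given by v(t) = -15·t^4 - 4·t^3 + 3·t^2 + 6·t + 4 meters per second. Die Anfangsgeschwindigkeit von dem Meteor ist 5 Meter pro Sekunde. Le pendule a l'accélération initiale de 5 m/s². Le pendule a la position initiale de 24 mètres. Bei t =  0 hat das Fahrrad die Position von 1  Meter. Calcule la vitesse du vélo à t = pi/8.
Nous devons trouver l'intégrale de notre équation du jerk j(t) = -64·cos(4·t) 2 fois. L'intégrale du jerk, avec a(0) = 0, donne l'accélération: a(t) = -16·sin(4·t). En intégrant l'accélération et en utilisant la condition initiale v(0) = 4, nous obtenons v(t) = 4·cos(4·t). En utilisant v(t) = 4·cos(4·t) et en substituant t = pi/8, nous trouvons v = 0.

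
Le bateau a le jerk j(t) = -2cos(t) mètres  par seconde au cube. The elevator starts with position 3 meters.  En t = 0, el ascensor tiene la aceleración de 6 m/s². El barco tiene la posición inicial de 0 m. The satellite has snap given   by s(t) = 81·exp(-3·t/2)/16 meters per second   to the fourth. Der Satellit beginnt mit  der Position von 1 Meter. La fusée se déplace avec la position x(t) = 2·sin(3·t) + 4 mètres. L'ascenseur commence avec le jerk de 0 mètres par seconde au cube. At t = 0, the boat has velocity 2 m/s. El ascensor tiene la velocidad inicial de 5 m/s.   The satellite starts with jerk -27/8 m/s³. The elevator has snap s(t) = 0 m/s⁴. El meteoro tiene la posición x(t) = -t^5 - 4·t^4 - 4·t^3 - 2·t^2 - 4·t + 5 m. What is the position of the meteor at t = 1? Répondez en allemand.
Aus der Gleichung für die Position x(t) = -t^5 - 4·t^4 - 4·t^3 - 2·t^2 - 4·t + 5, setzen wir t = 1 ein und erhalten x = -10.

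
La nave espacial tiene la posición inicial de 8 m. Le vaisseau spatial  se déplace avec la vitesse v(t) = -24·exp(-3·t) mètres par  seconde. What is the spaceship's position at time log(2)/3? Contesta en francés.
Nous devons trouver la primitive de notre équation de la vitesse v(t) = -24·exp(-3·t) 1 fois. La primitive de la vitesse, avec x(0) = 8, donne la position: x(t) = 8·exp(-3·t). Nous avons la position x(t) = 8·exp(-3·t). En substituant t = log(2)/3: x(log(2)/3) = 4.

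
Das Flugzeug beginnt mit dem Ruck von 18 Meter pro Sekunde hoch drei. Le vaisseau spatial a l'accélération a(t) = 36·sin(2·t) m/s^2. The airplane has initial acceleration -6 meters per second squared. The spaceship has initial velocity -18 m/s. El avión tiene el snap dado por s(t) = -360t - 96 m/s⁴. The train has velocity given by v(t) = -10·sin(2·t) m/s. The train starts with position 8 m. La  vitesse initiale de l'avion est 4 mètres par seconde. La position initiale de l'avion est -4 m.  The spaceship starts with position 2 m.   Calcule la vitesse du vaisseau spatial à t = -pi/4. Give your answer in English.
To solve this, we need to take 1 antiderivative of our acceleration equation a(t) = 36·sin(2·t). The integral of acceleration, with v(0) = -18, gives velocity: v(t) = -18·cos(2·t). We have velocity v(t) = -18·cos(2·t). Substituting t = -pi/4: v(-pi/4) = 0.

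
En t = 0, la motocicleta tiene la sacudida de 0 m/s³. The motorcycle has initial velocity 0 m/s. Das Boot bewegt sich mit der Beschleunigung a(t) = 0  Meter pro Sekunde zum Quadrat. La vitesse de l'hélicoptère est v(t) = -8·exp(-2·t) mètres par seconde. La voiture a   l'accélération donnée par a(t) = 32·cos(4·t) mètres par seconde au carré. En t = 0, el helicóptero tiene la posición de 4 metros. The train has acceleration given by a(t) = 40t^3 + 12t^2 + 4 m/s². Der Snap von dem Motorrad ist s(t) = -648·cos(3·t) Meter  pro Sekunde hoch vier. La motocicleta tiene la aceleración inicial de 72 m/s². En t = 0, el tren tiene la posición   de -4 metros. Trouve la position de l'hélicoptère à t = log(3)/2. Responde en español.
Partiendo de la velocidad v(t) = -8·exp(-2·t), tomamos 1 integral. La antiderivada de la velocidad, con x(0) = 4, da la posición: x(t) = 4·exp(-2·t). De la ecuación de la posición x(t) = 4·exp(-2·t), sustituimos t = log(3)/2 para obtener x = 4/3.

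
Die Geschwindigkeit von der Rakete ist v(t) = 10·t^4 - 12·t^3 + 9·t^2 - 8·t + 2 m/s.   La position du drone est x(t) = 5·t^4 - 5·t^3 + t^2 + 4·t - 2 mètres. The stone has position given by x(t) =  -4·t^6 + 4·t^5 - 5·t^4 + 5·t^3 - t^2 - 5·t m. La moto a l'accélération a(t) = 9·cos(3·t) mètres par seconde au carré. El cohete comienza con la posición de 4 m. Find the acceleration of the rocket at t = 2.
To solve this, we need to take 1 derivative of our velocity equation v(t) = 10·t^4 - 12·t^3 + 9·t^2 - 8·t + 2. The derivative of velocity gives acceleration: a(t) = 40·t^3 - 36·t^2 + 18·t - 8. From the given acceleration equation a(t) = 40·t^3 - 36·t^2 + 18·t - 8, we substitute t = 2 to get a = 204.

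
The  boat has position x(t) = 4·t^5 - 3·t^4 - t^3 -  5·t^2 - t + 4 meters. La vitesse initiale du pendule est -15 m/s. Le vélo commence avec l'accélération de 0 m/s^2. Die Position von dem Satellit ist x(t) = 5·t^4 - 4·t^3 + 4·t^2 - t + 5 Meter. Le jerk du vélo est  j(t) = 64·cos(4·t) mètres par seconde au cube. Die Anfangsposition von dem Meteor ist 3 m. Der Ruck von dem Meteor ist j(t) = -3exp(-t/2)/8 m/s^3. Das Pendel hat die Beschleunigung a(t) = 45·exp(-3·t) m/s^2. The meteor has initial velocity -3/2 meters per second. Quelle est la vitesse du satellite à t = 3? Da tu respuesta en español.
Debemos derivar nuestra ecuación de la posición x(t) = 5·t^4 - 4·t^3 + 4·t^2 - t + 5 1 vez. Tomando d/dt de x(t), encontramos v(t) = 20·t^3 - 12·t^2 + 8·t - 1. Tenemos la velocidad v(t) = 20·t^3 - 12·t^2 + 8·t - 1. Sustituyendo t = 3: v(3) = 455.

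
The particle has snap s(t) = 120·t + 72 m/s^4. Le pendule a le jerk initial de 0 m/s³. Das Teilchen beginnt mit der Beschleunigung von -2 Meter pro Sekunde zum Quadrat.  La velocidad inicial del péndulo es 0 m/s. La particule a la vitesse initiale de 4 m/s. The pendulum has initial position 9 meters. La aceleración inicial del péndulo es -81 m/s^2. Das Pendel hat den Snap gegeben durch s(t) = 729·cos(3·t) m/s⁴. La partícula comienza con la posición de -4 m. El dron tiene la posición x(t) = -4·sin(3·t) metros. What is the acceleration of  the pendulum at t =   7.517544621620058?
Starting from snap s(t) = 729·cos(3·t), we take 2 antiderivatives. Taking ∫s(t)dt and applying j(0) = 0, we find j(t) = 243·sin(3·t). Taking ∫j(t)dt and applying a(0) = -81, we find a(t) = -81·cos(3·t). From the given acceleration equation a(t) = -81·cos(3·t), we substitute t = 7.517544621620058 to get a = 68.5636821185141.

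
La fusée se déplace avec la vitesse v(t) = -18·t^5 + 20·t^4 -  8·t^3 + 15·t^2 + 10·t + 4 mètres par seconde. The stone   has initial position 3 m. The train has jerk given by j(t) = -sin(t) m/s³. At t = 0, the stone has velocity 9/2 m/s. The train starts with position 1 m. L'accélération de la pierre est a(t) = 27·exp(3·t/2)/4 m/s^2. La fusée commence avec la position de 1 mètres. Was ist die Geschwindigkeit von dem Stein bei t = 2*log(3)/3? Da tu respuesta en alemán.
Wir müssen unsere Gleichung für die Beschleunigung a(t) = 27·exp(3·t/2)/4 1-mal integrieren. Mit ∫a(t)dt und Anwendung von v(0) = 9/2, finden wir v(t) = 9·exp(3·t/2)/2. Aus der Gleichung für die Geschwindigkeit v(t) = 9·exp(3·t/2)/2, setzen wir t = 2*log(3)/3 ein und erhalten v = 27/2.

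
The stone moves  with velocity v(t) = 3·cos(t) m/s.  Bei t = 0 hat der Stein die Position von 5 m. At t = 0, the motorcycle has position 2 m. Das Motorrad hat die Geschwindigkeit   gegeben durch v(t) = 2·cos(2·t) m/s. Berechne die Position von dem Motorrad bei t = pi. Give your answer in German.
Wir müssen die Stammfunktion unserer Gleichung für die Geschwindigkeit v(t) = 2·cos(2·t) 1-mal finden. Durch Integration von der Geschwindigkeit und Verwendung der Anfangsbedingung x(0) = 2, erhalten wir x(t) = sin(2·t) + 2. Wir haben die Position x(t) = sin(2·t) + 2. Durch Einsetzen von t = pi: x(pi) = 2.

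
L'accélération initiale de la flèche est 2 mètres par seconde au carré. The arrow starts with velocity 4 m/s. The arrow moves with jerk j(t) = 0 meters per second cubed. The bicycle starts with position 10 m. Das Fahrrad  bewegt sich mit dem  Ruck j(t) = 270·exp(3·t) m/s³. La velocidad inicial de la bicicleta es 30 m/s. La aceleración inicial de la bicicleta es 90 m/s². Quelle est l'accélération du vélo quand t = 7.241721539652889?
En partant du jerk j(t) = 270·exp(3·t), nous prenons 1 primitive. La primitive du jerk, avec a(0) = 90, donne l'accélération: a(t) = 90·exp(3·t). En utilisant a(t) = 90·exp(3·t) et en substituant t = 7.241721539652889, nous trouvons a = 245110334077.102.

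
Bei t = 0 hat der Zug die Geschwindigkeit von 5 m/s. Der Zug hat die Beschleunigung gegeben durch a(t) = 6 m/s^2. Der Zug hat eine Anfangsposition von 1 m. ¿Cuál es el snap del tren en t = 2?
Partiendo de la aceleración a(t) = 6, tomamos 2 derivadas. Derivando la aceleración, obtenemos la sacudida: j(t) = 0. Tomando d/dt de j(t), encontramos s(t) = 0. Tenemos el snap s(t) = 0. Sustituyendo t = 2: s(2) = 0.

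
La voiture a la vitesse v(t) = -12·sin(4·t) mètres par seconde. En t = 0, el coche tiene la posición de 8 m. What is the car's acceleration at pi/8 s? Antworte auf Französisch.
Nous devons dériver notre équation de la vitesse v(t) = -12·sin(4·t) 1 fois. La dérivée de la vitesse donne l'accélération: a(t) = -48·cos(4·t). Nous avons l'accélération a(t) = -48·cos(4·t). En substituant t = pi/8: a(pi/8) = 0.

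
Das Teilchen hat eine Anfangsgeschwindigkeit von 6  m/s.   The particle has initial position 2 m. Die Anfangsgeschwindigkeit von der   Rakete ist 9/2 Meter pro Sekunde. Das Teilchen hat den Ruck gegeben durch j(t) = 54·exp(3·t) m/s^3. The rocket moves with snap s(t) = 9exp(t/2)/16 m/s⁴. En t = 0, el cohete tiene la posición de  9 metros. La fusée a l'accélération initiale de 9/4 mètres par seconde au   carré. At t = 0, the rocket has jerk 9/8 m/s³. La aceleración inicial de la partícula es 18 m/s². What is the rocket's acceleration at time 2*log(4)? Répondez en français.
Nous devons intégrer notre équation du snap s(t) = 9·exp(t/2)/16 2 fois. En prenant ∫s(t)dt et en appliquant j(0) = 9/8, nous trouvons j(t) = 9·exp(t/2)/8. L'intégrale du jerk, avec a(0) = 9/4, donne l'accélération: a(t) = 9·exp(t/2)/4. Nous avons l'accélération a(t) = 9·exp(t/2)/4. En substituant t = 2*log(4): a(2*log(4)) = 9.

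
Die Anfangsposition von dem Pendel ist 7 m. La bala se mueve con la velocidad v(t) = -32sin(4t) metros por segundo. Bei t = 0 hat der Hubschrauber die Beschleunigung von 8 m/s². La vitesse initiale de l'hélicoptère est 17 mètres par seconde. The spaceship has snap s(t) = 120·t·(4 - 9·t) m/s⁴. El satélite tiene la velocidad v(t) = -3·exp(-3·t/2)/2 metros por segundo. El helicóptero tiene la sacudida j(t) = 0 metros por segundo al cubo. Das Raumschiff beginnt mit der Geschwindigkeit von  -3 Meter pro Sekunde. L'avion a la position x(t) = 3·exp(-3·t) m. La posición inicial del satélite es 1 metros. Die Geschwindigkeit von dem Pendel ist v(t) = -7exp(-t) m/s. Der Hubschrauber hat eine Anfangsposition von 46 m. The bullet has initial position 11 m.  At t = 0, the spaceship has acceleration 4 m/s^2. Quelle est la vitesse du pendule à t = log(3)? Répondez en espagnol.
De la ecuación de la velocidad v(t) = -7·exp(-t), sustituimos t = log(3) para obtener v = -7/3.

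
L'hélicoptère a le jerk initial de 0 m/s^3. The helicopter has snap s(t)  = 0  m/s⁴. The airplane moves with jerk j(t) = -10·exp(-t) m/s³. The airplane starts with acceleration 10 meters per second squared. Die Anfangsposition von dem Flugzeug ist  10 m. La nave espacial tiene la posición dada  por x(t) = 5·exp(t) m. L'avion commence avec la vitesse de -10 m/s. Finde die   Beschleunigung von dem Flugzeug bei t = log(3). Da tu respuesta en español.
Necesitamos integrar nuestra ecuación de la sacudida j(t) = -10·exp(-t) 1 vez. La integral de la sacudida es la aceleración. Usando a(0) = 10, obtenemos a(t) = 10·exp(-t). De la ecuación de la aceleración a(t) = 10·exp(-t), sustituimos t = log(3) para obtener a = 10/3.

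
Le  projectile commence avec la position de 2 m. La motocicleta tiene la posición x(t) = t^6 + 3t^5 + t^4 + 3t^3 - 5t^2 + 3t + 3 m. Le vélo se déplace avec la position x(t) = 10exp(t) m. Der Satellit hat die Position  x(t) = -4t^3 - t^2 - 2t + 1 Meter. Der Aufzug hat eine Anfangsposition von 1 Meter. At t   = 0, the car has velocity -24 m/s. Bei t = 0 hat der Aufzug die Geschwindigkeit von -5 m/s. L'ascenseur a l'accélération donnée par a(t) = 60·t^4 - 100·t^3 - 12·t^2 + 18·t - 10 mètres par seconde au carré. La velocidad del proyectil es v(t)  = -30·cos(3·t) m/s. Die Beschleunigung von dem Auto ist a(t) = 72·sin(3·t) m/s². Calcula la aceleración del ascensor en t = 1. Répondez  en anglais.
From the given acceleration equation a(t) = 60·t^4 - 100·t^3 - 12·t^2 + 18·t - 10, we substitute t = 1 to get a = -44.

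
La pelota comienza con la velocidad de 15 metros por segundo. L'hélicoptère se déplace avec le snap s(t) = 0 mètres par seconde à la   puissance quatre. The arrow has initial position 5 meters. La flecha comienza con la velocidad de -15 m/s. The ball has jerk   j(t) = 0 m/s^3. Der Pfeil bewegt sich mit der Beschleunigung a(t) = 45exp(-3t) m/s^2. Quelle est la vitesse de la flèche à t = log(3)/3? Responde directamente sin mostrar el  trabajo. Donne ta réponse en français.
La réponse est -5.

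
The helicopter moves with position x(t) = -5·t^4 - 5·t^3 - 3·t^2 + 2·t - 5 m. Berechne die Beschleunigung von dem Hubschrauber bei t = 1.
Ausgehend von der Position x(t) = -5·t^4 - 5·t^3 - 3·t^2 + 2·t - 5, nehmen wir 2 Ableitungen. Die Ableitung von der Position ergibt die Geschwindigkeit: v(t) = -20·t^3 - 15·t^2 - 6·t + 2. Die Ableitung von der Geschwindigkeit ergibt die Beschleunigung: a(t) = -60·t^2 - 30·t - 6. Aus der Gleichung für die Beschleunigung a(t) = -60·t^2 - 30·t - 6, setzen wir t = 1 ein und erhalten a = -96.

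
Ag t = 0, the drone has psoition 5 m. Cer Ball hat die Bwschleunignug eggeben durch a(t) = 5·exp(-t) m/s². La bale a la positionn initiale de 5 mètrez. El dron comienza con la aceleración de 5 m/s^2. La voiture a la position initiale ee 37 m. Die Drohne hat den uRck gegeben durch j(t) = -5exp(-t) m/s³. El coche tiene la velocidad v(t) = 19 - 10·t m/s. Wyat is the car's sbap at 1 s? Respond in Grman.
Wir müssen unsere Gleichung für die Geschwindigkeit v(t) = 19 - 10·t 3-mal ableiten. Durch Ableiten von der Geschwindigkeit erhalten wir die Beschleunigung: a(t) = -10. Durch Ableiten von der Beschleunigung erhalten wir den Ruck: j(t) = 0. Durch Ableiten von dem Ruck erhalten wir den Snap: s(t) = 0. Aus der Gleichung für den Snap s(t) = 0, setzen wir t = 1 ein und erhalten s = 0.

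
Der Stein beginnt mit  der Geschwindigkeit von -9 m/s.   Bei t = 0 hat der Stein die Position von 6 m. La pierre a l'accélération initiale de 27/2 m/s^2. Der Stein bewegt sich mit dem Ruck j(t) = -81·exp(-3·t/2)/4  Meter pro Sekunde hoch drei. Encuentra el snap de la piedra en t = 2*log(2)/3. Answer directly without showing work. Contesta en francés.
Le snap à t = 2*log(2)/3 est s = 243/16.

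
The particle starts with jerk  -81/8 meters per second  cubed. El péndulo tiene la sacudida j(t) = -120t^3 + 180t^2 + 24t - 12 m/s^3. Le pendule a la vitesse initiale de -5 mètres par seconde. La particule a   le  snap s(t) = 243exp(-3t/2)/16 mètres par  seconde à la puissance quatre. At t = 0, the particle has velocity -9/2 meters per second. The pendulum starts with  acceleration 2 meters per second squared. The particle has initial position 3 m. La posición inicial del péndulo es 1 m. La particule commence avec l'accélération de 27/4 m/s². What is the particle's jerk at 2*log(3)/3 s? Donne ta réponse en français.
Pour résoudre ceci, nous devons prendre 1 intégrale de notre équation du snap s(t) = 243·exp(-3·t/2)/16. En prenant ∫s(t)dt et en appliquant j(0) = -81/8, nous trouvons j(t) = -81·exp(-3·t/2)/8. De l'équation du jerk j(t) = -81·exp(-3·t/2)/8, nous substituons t = 2*log(3)/3 pour obtenir j = -27/8.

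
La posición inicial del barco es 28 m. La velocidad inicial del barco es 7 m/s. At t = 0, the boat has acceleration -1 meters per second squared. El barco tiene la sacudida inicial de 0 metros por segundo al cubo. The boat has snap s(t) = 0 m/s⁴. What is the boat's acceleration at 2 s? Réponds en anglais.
To find the answer, we compute 2 antiderivatives of s(t) = 0. The antiderivative of snap, with j(0) = 0, gives jerk: j(t) = 0. Integrating jerk and using the initial condition a(0) = -1, we get a(t) = -1. We have acceleration a(t) = -1. Substituting t = 2: a(2) = -1.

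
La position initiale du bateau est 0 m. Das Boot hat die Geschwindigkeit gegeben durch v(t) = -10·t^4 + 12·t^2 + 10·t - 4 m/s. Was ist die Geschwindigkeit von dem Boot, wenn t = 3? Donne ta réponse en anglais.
We have velocity v(t) = -10·t^4 + 12·t^2 + 10·t - 4. Substituting t = 3: v(3) = -676.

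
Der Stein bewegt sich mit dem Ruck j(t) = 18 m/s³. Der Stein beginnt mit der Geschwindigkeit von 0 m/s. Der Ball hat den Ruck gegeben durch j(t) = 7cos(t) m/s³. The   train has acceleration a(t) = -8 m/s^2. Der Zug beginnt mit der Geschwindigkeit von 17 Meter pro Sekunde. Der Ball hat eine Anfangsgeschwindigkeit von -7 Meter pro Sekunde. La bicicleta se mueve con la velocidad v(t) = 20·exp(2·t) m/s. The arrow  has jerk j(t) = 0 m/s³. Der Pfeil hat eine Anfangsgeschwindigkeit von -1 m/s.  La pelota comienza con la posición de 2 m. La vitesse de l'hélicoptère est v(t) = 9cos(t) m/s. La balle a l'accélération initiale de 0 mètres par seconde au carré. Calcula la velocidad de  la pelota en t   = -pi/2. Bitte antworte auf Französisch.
Pour résoudre ceci, nous devons prendre 2 primitives de notre équation du jerk j(t) = 7·cos(t). La primitive du jerk, avec a(0) = 0, donne l'accélération: a(t) = 7·sin(t). En prenant ∫a(t)dt et en appliquant v(0) = -7, nous trouvons v(t) = -7·cos(t). Nous avons la vitesse v(t) = -7·cos(t). En substituant t = -pi/2: v(-pi/2) = 0.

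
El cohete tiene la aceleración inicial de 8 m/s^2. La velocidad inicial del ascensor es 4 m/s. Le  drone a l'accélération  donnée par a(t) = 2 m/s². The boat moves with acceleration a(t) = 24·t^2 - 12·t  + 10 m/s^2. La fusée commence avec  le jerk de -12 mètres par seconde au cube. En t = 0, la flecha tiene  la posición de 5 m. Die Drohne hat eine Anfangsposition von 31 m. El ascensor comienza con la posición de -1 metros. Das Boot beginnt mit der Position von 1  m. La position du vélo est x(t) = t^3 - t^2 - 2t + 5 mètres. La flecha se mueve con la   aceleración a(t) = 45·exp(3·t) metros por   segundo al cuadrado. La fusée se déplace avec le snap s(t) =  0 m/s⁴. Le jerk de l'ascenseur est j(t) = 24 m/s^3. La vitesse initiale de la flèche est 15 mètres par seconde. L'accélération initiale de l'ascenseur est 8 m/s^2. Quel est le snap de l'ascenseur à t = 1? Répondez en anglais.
To solve this, we need to take 1 derivative of our jerk equation j(t) = 24. Differentiating jerk, we get snap: s(t) = 0. Using s(t) = 0 and substituting t = 1, we find s = 0.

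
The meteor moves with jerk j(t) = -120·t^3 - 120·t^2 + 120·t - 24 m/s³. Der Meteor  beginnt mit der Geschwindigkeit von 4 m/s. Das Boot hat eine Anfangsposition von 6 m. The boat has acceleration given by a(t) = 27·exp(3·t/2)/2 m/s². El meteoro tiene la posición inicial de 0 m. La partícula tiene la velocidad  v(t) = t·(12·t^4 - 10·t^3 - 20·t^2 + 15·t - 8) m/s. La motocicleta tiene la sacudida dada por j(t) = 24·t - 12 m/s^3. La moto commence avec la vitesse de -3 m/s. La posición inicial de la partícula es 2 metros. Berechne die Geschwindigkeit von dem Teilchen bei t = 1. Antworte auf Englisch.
From the given velocity equation v(t) = t·(12·t^4 - 10·t^3 - 20·t^2 + 15·t - 8), we substitute t = 1 to get v = -11.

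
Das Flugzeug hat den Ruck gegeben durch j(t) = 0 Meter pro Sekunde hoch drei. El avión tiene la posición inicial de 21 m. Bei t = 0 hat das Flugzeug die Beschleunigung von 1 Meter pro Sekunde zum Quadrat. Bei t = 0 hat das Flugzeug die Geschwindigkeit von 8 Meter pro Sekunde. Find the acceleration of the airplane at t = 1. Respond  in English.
Starting from jerk j(t) = 0, we take 1 antiderivative. The integral of jerk, with a(0) = 1, gives acceleration: a(t) = 1. We have acceleration a(t) = 1. Substituting t = 1: a(1) = 1.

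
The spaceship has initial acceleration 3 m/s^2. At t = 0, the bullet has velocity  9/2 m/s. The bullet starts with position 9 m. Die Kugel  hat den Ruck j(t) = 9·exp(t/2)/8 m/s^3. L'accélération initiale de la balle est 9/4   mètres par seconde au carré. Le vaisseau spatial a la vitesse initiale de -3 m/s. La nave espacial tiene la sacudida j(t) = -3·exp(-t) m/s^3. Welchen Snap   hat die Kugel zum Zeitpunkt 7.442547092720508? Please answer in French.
En partant du jerk j(t) = 9·exp(t/2)/8, nous prenons 1 dérivée. En dérivant le jerk, nous obtenons le snap: s(t) = 9·exp(t/2)/16. De l'équation du snap s(t) = 9·exp(t/2)/16, nous substituons t = 7.442547092720508 pour obtenir s = 23.2408010843585.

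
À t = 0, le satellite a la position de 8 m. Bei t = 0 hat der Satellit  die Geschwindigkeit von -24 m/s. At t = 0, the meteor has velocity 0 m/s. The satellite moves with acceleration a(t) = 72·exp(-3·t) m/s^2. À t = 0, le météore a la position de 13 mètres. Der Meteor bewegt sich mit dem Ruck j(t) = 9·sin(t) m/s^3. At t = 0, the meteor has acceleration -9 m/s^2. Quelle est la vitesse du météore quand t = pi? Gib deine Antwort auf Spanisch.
Partiendo de la sacudida j(t) = 9·sin(t), tomamos 2 integrales. La integral de la sacudida, con a(0) = -9, da la aceleración: a(t) = -9·cos(t). Tomando ∫a(t)dt y aplicando v(0) = 0, encontramos v(t) = -9·sin(t). Tenemos la velocidad v(t) = -9·sin(t). Sustituyendo t = pi: v(pi) = 0.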